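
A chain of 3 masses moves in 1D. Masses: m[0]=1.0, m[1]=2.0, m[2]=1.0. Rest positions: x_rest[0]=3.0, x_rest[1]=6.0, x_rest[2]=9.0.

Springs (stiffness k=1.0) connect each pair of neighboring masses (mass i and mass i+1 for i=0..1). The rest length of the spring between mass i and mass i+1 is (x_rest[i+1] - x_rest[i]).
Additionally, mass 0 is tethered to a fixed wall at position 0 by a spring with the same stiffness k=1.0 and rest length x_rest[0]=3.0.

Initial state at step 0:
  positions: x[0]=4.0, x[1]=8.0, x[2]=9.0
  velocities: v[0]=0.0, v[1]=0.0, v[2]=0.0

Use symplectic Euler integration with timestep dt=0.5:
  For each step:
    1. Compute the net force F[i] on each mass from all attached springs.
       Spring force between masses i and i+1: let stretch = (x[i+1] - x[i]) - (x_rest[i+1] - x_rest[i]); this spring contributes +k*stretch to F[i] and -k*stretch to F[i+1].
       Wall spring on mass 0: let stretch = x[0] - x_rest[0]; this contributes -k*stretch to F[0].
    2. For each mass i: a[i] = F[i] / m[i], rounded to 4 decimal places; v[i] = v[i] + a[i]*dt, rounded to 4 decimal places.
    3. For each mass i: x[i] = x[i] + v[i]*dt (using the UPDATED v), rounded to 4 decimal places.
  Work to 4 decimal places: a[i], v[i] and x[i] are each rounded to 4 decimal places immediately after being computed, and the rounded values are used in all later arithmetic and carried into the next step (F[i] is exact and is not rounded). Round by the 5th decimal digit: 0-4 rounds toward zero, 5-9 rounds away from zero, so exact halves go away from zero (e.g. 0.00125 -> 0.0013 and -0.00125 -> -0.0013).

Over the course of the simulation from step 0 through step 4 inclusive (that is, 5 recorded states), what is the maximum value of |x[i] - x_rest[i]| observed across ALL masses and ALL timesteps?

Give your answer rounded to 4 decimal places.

Step 0: x=[4.0000 8.0000 9.0000] v=[0.0000 0.0000 0.0000]
Step 1: x=[4.0000 7.6250 9.5000] v=[0.0000 -0.7500 1.0000]
Step 2: x=[3.9063 7.0313 10.2813] v=[-0.1875 -1.1875 1.5625]
Step 3: x=[3.6172 6.4532 11.0001] v=[-0.5782 -1.1563 1.4375]
Step 4: x=[3.1328 6.0889 11.3322] v=[-0.9688 -0.7286 0.6641]
Max displacement = 2.3322

Answer: 2.3322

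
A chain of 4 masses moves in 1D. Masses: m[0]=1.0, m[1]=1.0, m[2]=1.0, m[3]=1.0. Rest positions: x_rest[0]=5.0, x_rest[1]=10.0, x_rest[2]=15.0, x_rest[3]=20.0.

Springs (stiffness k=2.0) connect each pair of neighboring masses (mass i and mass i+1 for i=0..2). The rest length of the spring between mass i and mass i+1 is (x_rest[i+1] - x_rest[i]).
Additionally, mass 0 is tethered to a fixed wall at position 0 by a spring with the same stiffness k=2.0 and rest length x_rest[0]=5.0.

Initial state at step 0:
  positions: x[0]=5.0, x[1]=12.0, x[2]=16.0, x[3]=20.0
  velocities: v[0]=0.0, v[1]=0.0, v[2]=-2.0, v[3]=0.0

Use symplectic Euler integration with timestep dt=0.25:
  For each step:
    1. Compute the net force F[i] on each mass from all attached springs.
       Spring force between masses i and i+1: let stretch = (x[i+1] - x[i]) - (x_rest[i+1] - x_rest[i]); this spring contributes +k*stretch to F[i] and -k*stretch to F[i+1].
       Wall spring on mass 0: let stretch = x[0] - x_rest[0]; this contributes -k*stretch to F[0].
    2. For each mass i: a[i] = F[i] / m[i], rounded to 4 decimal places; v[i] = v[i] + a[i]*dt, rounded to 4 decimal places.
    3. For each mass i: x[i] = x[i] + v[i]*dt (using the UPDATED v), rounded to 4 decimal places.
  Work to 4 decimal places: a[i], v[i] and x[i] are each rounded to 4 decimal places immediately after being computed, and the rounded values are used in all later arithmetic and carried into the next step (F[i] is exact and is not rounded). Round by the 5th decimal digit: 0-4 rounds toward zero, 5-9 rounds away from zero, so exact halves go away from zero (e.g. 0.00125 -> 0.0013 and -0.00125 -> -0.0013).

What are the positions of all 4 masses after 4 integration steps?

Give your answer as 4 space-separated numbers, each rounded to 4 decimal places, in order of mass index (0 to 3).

Answer: 6.1023 9.3513 14.6573 20.5118

Derivation:
Step 0: x=[5.0000 12.0000 16.0000 20.0000] v=[0.0000 0.0000 -2.0000 0.0000]
Step 1: x=[5.2500 11.6250 15.5000 20.1250] v=[1.0000 -1.5000 -2.0000 0.5000]
Step 2: x=[5.6406 10.9375 15.0938 20.2969] v=[1.5625 -2.7500 -1.6250 0.6875]
Step 3: x=[5.9883 10.1074 14.8184 20.4434] v=[1.3907 -3.3203 -1.1016 0.5860]
Step 4: x=[6.1023 9.3513 14.6573 20.5118] v=[0.4561 -3.0244 -0.6446 0.2735]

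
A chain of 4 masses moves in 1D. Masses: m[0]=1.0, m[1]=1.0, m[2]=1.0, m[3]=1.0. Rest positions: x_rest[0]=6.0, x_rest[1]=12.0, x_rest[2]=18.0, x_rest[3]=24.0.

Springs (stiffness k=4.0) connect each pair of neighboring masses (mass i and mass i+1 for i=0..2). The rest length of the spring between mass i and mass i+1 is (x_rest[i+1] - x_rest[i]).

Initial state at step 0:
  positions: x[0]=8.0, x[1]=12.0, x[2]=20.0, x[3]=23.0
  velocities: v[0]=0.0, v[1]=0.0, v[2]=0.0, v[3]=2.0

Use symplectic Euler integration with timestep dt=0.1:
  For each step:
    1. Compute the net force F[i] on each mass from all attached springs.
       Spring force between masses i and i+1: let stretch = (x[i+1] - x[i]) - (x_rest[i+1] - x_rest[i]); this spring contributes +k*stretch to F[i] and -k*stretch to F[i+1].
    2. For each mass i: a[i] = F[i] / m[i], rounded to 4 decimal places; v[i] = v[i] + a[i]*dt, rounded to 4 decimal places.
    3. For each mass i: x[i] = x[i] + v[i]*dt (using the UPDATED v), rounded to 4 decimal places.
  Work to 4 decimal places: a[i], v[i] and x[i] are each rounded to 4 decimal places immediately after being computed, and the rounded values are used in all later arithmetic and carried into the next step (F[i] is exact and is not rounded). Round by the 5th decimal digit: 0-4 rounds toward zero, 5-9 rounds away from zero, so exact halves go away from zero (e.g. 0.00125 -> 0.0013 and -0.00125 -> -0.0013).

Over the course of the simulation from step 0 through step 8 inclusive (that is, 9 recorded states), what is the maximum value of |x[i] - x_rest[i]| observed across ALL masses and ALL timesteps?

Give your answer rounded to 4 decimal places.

Answer: 2.3445

Derivation:
Step 0: x=[8.0000 12.0000 20.0000 23.0000] v=[0.0000 0.0000 0.0000 2.0000]
Step 1: x=[7.9200 12.1600 19.8000 23.3200] v=[-0.8000 1.6000 -2.0000 3.2000]
Step 2: x=[7.7696 12.4560 19.4352 23.7392] v=[-1.5040 2.9600 -3.6480 4.1920]
Step 3: x=[7.5667 12.8437 18.9634 24.2262] v=[-2.0294 3.8771 -4.7181 4.8704]
Step 4: x=[7.3348 13.2651 18.4573 24.7427] v=[-2.3186 4.2142 -5.0609 5.1653]
Step 5: x=[7.1002 13.6570 17.9949 25.2478] v=[-2.3465 3.9190 -4.6236 5.0511]
Step 6: x=[6.8878 13.9601 17.6491 25.7028] v=[-2.1238 3.0314 -3.4576 4.5499]
Step 7: x=[6.7183 14.1279 17.4779 26.0756] v=[-1.6949 1.6781 -1.7117 3.7284]
Step 8: x=[6.6052 14.1333 17.5166 26.3445] v=[-1.1311 0.0543 0.3874 2.6893]
Max displacement = 2.3445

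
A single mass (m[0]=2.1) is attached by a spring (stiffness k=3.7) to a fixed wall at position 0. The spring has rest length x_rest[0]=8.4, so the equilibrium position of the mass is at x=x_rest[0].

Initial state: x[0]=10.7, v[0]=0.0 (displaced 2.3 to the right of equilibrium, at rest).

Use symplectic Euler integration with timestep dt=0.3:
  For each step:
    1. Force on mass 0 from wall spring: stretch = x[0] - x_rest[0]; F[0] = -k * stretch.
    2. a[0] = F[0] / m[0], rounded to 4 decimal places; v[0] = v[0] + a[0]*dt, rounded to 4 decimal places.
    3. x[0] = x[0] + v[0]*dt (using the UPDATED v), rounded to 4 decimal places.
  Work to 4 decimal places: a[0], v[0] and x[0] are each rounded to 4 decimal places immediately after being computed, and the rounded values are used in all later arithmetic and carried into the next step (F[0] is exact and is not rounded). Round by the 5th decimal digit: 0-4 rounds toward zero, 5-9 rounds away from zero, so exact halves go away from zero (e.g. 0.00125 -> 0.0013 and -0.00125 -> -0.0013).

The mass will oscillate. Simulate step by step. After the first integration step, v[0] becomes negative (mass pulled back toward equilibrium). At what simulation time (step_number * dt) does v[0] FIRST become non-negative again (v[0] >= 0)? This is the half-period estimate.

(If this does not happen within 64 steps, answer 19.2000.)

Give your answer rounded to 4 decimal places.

Answer: 2.4000

Derivation:
Step 0: x=[10.7000] v=[0.0000]
Step 1: x=[10.3353] v=[-1.2157]
Step 2: x=[9.6637] v=[-2.2386]
Step 3: x=[8.7917] v=[-2.9066]
Step 4: x=[7.8576] v=[-3.1136]
Step 5: x=[7.0095] v=[-2.8269]
Step 6: x=[6.3819] v=[-2.0919]
Step 7: x=[6.0743] v=[-1.0252]
Step 8: x=[6.1355] v=[0.2041]
First v>=0 after going negative at step 8, time=2.4000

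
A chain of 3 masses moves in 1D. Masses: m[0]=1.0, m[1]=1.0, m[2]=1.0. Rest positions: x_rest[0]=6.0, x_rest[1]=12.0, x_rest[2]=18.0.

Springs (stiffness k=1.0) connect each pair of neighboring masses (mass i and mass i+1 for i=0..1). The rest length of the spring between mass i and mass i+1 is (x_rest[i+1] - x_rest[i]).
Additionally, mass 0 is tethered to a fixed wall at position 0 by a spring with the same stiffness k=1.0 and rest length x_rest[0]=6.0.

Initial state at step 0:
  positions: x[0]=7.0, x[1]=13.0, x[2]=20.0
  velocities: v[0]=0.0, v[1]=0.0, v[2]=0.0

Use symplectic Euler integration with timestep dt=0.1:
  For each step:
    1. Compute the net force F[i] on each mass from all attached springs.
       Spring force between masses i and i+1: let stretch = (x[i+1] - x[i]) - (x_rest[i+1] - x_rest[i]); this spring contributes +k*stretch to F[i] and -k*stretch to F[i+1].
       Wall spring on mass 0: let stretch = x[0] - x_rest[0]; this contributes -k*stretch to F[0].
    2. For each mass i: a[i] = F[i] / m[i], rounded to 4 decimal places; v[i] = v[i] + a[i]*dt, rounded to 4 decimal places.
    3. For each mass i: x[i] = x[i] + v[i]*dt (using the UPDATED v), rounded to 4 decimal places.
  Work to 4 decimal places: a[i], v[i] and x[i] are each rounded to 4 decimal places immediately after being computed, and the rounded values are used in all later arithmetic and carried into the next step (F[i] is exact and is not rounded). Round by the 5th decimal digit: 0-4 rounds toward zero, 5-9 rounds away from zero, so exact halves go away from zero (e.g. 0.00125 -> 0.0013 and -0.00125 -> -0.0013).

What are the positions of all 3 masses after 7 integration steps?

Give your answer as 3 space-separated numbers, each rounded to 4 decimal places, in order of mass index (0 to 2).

Answer: 6.7558 13.2323 19.7441

Derivation:
Step 0: x=[7.0000 13.0000 20.0000] v=[0.0000 0.0000 0.0000]
Step 1: x=[6.9900 13.0100 19.9900] v=[-0.1000 0.1000 -0.1000]
Step 2: x=[6.9703 13.0296 19.9702] v=[-0.1970 0.1960 -0.1980]
Step 3: x=[6.9415 13.0580 19.9410] v=[-0.2881 0.2841 -0.2921]
Step 4: x=[6.9044 13.0941 19.9030] v=[-0.3706 0.3608 -0.3804]
Step 5: x=[6.8602 13.1364 19.8569] v=[-0.4421 0.4227 -0.4613]
Step 6: x=[6.8102 13.1831 19.8036] v=[-0.5005 0.4671 -0.5334]
Step 7: x=[6.7558 13.2323 19.7441] v=[-0.5442 0.4919 -0.5955]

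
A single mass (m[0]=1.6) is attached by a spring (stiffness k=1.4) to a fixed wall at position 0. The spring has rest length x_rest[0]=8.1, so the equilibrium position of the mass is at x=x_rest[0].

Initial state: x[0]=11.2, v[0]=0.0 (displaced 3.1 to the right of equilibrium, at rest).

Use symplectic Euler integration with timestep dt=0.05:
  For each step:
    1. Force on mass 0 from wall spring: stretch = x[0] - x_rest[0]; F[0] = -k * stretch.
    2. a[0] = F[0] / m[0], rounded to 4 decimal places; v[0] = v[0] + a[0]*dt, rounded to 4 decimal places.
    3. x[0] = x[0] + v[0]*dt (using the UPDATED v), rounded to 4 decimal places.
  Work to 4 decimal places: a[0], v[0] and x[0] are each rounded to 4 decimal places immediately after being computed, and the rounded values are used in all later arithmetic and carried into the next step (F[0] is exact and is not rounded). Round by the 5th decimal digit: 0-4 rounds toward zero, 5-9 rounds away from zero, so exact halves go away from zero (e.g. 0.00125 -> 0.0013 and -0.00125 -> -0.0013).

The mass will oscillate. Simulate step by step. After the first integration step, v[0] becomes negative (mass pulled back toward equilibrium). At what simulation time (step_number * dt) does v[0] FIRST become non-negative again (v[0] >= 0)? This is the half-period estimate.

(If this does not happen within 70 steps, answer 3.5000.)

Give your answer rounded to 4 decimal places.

Answer: 3.4000

Derivation:
Step 0: x=[11.2000] v=[0.0000]
Step 1: x=[11.1932] v=[-0.1356]
Step 2: x=[11.1797] v=[-0.2709]
Step 3: x=[11.1594] v=[-0.4056]
Step 4: x=[11.1324] v=[-0.5395]
Step 5: x=[11.0988] v=[-0.6722]
Step 6: x=[11.0586] v=[-0.8034]
Step 7: x=[11.0120] v=[-0.9328]
Step 8: x=[10.9590] v=[-1.0602]
Step 9: x=[10.8997] v=[-1.1853]
Step 10: x=[10.8343] v=[-1.3078]
Step 11: x=[10.7629] v=[-1.4274]
Step 12: x=[10.6857] v=[-1.5439]
Step 13: x=[10.6029] v=[-1.6570]
Step 14: x=[10.5146] v=[-1.7665]
Step 15: x=[10.4210] v=[-1.8721]
Step 16: x=[10.3223] v=[-1.9736]
Step 17: x=[10.2188] v=[-2.0708]
Step 18: x=[10.1106] v=[-2.1635]
Step 19: x=[9.9980] v=[-2.2515]
Step 20: x=[9.8813] v=[-2.3345]
Step 21: x=[9.7607] v=[-2.4124]
Step 22: x=[9.6364] v=[-2.4851]
Step 23: x=[9.5088] v=[-2.5523]
Step 24: x=[9.3781] v=[-2.6139]
Step 25: x=[9.2446] v=[-2.6698]
Step 26: x=[9.1086] v=[-2.7199]
Step 27: x=[8.9704] v=[-2.7640]
Step 28: x=[8.8303] v=[-2.8021]
Step 29: x=[8.6886] v=[-2.8341]
Step 30: x=[8.5456] v=[-2.8599]
Step 31: x=[8.4016] v=[-2.8794]
Step 32: x=[8.2570] v=[-2.8926]
Step 33: x=[8.1120] v=[-2.8995]
Step 34: x=[7.9670] v=[-2.9000]
Step 35: x=[7.8223] v=[-2.8942]
Step 36: x=[7.6782] v=[-2.8821]
Step 37: x=[7.5350] v=[-2.8636]
Step 38: x=[7.3931] v=[-2.8389]
Step 39: x=[7.2527] v=[-2.8080]
Step 40: x=[7.1142] v=[-2.7709]
Step 41: x=[6.9778] v=[-2.7278]
Step 42: x=[6.8439] v=[-2.6787]
Step 43: x=[6.7127] v=[-2.6237]
Step 44: x=[6.5846] v=[-2.5630]
Step 45: x=[6.4598] v=[-2.4967]
Step 46: x=[6.3386] v=[-2.4249]
Step 47: x=[6.2212] v=[-2.3478]
Step 48: x=[6.1079] v=[-2.2656]
Step 49: x=[5.9990] v=[-2.1784]
Step 50: x=[5.8947] v=[-2.0865]
Step 51: x=[5.7952] v=[-1.9900]
Step 52: x=[5.7007] v=[-1.8892]
Step 53: x=[5.6115] v=[-1.7842]
Step 54: x=[5.5277] v=[-1.6753]
Step 55: x=[5.4496] v=[-1.5628]
Step 56: x=[5.3773] v=[-1.4468]
Step 57: x=[5.3109] v=[-1.3277]
Step 58: x=[5.2506] v=[-1.2057]
Step 59: x=[5.1966] v=[-1.0810]
Step 60: x=[5.1489] v=[-0.9540]
Step 61: x=[5.1077] v=[-0.8249]
Step 62: x=[5.0730] v=[-0.6940]
Step 63: x=[5.0449] v=[-0.5616]
Step 64: x=[5.0235] v=[-0.4279]
Step 65: x=[5.0088] v=[-0.2933]
Step 66: x=[5.0009] v=[-0.1581]
Step 67: x=[4.9998] v=[-0.0225]
Step 68: x=[5.0055] v=[0.1131]
First v>=0 after going negative at step 68, time=3.4000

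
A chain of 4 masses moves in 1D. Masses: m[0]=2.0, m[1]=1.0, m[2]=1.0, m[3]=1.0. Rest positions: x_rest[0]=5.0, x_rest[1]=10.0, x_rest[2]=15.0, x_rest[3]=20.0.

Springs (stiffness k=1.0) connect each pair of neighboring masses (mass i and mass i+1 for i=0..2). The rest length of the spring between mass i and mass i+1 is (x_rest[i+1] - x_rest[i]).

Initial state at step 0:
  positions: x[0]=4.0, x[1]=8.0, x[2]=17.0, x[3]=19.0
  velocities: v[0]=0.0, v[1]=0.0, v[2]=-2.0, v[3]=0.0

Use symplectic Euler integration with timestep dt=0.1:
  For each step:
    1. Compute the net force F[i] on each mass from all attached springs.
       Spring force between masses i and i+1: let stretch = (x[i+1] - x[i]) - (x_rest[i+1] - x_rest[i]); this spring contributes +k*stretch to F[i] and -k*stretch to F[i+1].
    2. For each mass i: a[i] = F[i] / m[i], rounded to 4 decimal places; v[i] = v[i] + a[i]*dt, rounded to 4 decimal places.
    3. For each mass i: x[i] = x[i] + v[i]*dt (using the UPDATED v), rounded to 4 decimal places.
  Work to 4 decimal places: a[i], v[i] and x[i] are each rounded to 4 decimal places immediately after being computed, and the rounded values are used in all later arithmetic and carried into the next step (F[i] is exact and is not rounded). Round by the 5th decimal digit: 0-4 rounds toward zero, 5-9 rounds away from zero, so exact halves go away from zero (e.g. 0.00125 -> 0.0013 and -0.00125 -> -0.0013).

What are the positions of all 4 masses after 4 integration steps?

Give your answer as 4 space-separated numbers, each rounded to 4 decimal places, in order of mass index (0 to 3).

Answer: 3.9540 8.4547 15.5718 19.2656

Derivation:
Step 0: x=[4.0000 8.0000 17.0000 19.0000] v=[0.0000 0.0000 -2.0000 0.0000]
Step 1: x=[3.9950 8.0500 16.7300 19.0300] v=[-0.0500 0.5000 -2.7000 0.3000]
Step 2: x=[3.9853 8.1463 16.3962 19.0870] v=[-0.0973 0.9625 -3.3380 0.5700]
Step 3: x=[3.9714 8.2834 16.0068 19.1671] v=[-0.1393 1.3714 -3.8939 0.8009]
Step 4: x=[3.9540 8.4547 15.5718 19.2656] v=[-0.1737 1.7125 -4.3502 0.9849]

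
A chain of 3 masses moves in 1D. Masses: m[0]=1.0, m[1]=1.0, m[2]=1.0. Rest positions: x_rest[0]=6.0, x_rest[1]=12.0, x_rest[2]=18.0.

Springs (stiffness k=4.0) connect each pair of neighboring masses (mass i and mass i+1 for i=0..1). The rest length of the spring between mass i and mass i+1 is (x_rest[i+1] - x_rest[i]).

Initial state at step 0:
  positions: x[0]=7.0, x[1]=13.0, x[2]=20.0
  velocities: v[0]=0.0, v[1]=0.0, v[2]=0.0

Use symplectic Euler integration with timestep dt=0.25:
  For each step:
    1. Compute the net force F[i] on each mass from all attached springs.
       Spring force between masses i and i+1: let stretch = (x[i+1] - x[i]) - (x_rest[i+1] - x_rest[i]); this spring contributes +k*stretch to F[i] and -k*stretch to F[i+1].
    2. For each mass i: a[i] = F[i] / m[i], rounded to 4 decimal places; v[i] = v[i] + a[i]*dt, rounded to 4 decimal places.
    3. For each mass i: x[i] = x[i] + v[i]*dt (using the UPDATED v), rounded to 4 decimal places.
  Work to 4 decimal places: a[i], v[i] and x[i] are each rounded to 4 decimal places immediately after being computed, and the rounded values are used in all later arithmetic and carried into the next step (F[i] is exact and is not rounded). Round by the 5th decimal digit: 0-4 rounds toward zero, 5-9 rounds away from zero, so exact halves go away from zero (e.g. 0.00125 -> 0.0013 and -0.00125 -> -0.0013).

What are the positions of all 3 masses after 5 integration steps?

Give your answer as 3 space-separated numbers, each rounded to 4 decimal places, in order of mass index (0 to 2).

Step 0: x=[7.0000 13.0000 20.0000] v=[0.0000 0.0000 0.0000]
Step 1: x=[7.0000 13.2500 19.7500] v=[0.0000 1.0000 -1.0000]
Step 2: x=[7.0625 13.5625 19.3750] v=[0.2500 1.2500 -1.5000]
Step 3: x=[7.2500 13.7031 19.0469] v=[0.7500 0.5625 -1.3125]
Step 4: x=[7.5508 13.5664 18.8828] v=[1.2031 -0.5468 -0.6563]
Step 5: x=[7.8555 13.2549 18.8896] v=[1.2187 -1.2460 0.0273]

Answer: 7.8555 13.2549 18.8896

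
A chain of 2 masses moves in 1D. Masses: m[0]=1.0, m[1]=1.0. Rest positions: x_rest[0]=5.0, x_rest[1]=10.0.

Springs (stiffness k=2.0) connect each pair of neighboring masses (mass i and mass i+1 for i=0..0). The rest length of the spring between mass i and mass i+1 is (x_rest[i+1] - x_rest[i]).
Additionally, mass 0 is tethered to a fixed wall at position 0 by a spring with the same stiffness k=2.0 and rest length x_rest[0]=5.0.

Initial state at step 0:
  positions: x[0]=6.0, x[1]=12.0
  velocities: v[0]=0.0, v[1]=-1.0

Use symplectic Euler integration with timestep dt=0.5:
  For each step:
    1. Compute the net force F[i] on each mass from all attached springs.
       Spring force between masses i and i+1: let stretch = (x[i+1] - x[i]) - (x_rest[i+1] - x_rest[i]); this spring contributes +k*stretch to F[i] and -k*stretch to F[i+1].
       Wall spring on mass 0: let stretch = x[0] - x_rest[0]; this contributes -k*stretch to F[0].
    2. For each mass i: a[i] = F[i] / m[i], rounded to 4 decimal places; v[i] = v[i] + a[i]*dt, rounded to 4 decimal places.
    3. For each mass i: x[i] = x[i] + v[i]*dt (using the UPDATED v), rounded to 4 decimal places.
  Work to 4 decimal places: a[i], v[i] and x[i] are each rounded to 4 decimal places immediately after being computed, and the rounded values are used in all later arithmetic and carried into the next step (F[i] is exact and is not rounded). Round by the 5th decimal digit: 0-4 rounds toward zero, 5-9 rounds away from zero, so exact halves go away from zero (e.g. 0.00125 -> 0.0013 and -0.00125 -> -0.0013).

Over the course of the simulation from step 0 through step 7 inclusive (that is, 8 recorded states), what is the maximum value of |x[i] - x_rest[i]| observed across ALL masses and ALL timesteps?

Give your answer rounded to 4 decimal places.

Step 0: x=[6.0000 12.0000] v=[0.0000 -1.0000]
Step 1: x=[6.0000 11.0000] v=[0.0000 -2.0000]
Step 2: x=[5.5000 10.0000] v=[-1.0000 -2.0000]
Step 3: x=[4.5000 9.2500] v=[-2.0000 -1.5000]
Step 4: x=[3.6250 8.6250] v=[-1.7500 -1.2500]
Step 5: x=[3.4375 8.0000] v=[-0.3750 -1.2500]
Step 6: x=[3.8125 7.5938] v=[0.7500 -0.8125]
Step 7: x=[4.1719 7.7969] v=[0.7188 0.4062]
Max displacement = 2.4062

Answer: 2.4062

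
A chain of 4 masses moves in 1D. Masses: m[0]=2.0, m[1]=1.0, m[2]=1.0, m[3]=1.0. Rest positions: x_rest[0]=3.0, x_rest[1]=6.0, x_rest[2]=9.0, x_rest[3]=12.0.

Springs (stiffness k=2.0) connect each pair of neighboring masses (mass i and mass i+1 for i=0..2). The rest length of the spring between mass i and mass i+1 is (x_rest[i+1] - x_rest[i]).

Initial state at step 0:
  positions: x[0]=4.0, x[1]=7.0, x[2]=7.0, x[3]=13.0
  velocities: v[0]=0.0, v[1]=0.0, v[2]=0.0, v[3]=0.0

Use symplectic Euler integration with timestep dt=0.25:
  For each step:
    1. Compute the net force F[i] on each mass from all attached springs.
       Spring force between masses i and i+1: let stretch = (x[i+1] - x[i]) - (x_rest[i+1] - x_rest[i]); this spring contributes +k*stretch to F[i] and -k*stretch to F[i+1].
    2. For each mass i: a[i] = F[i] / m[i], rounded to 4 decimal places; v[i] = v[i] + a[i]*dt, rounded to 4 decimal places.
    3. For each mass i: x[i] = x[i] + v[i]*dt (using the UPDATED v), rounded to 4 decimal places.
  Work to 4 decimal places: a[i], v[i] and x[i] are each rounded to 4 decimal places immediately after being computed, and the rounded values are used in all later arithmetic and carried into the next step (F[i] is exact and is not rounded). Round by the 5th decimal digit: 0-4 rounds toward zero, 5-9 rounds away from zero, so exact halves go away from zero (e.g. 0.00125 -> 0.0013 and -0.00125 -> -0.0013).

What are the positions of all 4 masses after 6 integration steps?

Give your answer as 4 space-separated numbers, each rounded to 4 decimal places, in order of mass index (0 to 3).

Step 0: x=[4.0000 7.0000 7.0000 13.0000] v=[0.0000 0.0000 0.0000 0.0000]
Step 1: x=[4.0000 6.6250 7.7500 12.6250] v=[0.0000 -1.5000 3.0000 -1.5000]
Step 2: x=[3.9766 6.0625 8.9688 12.0156] v=[-0.0938 -2.2500 4.8750 -2.4375]
Step 3: x=[3.8960 5.6026 10.2051 11.4004] v=[-0.3223 -1.8398 4.9453 -2.4609]
Step 4: x=[3.7346 5.5046 11.0155 11.0108] v=[-0.6457 -0.3919 3.2417 -1.5586]
Step 5: x=[3.4963 5.8743 11.1365 10.9967] v=[-0.9532 1.4786 0.4839 -0.0563]
Step 6: x=[3.2191 6.6045 10.5822 11.3751] v=[-1.1087 2.9207 -2.2171 1.5136]

Answer: 3.2191 6.6045 10.5822 11.3751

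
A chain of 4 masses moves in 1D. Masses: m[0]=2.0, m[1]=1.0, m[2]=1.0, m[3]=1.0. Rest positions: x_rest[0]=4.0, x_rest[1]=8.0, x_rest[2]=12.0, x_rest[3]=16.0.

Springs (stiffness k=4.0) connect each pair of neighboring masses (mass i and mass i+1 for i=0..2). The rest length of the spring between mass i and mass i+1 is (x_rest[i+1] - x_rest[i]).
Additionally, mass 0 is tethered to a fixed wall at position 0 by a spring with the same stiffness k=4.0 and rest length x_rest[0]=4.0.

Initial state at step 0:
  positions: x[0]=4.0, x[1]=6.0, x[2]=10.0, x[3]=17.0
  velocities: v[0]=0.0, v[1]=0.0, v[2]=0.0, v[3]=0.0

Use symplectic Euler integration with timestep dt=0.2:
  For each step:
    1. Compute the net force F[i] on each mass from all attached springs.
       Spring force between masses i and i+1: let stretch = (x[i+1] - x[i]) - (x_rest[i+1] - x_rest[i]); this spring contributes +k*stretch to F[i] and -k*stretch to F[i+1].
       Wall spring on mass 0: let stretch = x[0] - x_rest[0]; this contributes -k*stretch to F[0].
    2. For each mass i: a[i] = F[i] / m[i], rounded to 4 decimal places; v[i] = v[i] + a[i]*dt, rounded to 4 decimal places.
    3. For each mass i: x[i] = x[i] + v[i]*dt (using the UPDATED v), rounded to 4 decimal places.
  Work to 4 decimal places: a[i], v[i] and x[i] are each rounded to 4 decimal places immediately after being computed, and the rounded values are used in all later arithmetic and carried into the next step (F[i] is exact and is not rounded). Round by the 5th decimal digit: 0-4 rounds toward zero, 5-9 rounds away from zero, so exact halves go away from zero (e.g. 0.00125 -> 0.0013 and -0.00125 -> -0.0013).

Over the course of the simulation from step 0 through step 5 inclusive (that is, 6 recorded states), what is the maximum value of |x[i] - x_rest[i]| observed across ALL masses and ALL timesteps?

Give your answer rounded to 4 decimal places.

Answer: 2.1406

Derivation:
Step 0: x=[4.0000 6.0000 10.0000 17.0000] v=[0.0000 0.0000 0.0000 0.0000]
Step 1: x=[3.8400 6.3200 10.4800 16.5200] v=[-0.8000 1.6000 2.4000 -2.4000]
Step 2: x=[3.5712 6.9088 11.2608 15.7136] v=[-1.3440 2.9440 3.9040 -4.0320]
Step 3: x=[3.2837 7.6599 12.0577 14.8348] v=[-1.4374 3.7555 3.9846 -4.3942]
Step 4: x=[3.0836 8.4145 12.5953 14.1516] v=[-1.0004 3.7728 2.6880 -3.4159]
Step 5: x=[3.0633 8.9850 12.7130 13.8594] v=[-0.1015 2.8527 0.5884 -1.4609]
Max displacement = 2.1406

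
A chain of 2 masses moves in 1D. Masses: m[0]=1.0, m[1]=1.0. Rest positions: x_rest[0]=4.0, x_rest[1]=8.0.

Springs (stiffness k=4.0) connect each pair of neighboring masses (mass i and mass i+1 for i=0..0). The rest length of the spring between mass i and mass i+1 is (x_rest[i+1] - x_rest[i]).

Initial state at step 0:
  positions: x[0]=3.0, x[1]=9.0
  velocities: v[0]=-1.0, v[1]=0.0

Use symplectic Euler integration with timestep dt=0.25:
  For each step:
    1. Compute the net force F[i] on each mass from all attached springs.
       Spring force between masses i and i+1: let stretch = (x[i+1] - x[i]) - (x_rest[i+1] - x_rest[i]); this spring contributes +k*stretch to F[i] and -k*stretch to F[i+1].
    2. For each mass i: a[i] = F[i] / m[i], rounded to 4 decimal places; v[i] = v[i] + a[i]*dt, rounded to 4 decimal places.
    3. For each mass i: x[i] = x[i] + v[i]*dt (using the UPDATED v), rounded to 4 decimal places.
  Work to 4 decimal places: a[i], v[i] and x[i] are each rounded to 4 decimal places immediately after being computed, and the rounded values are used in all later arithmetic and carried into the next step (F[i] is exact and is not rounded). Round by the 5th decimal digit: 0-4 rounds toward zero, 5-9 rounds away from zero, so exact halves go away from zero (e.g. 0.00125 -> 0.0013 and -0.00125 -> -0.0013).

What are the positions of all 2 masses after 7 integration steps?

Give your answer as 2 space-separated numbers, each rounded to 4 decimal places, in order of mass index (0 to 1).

Answer: 2.6075 7.6427

Derivation:
Step 0: x=[3.0000 9.0000] v=[-1.0000 0.0000]
Step 1: x=[3.2500 8.5000] v=[1.0000 -2.0000]
Step 2: x=[3.8125 7.6875] v=[2.2500 -3.2500]
Step 3: x=[4.3438 6.9063] v=[2.1250 -3.1250]
Step 4: x=[4.5157 6.4844] v=[0.6875 -1.6875]
Step 5: x=[4.1798 6.5704] v=[-1.3438 0.3438]
Step 6: x=[3.4415 7.0587] v=[-2.9532 1.9532]
Step 7: x=[2.6075 7.6427] v=[-3.3360 2.3360]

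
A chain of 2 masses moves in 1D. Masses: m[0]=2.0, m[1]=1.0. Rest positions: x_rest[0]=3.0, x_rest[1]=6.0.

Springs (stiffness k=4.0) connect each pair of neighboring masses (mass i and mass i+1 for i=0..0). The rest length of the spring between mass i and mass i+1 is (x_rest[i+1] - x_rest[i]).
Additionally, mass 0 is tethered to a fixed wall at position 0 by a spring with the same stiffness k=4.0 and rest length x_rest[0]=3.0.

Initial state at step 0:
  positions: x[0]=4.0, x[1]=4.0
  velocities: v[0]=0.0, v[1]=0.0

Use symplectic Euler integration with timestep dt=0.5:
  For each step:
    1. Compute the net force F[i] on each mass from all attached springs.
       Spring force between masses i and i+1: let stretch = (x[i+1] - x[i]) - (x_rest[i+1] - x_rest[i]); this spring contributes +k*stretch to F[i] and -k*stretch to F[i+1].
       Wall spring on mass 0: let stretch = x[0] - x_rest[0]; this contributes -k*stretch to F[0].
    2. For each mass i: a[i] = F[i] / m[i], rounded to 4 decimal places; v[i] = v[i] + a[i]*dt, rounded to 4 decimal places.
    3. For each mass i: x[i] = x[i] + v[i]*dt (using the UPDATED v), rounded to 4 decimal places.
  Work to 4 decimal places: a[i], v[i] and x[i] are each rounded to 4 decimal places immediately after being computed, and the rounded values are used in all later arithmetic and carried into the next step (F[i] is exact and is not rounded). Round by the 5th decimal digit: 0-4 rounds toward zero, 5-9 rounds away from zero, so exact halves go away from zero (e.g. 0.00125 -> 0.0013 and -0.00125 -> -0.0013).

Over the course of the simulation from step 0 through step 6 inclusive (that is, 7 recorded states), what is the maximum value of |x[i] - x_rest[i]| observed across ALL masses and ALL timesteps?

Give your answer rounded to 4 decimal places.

Step 0: x=[4.0000 4.0000] v=[0.0000 0.0000]
Step 1: x=[2.0000 7.0000] v=[-4.0000 6.0000]
Step 2: x=[1.5000 8.0000] v=[-1.0000 2.0000]
Step 3: x=[3.5000 5.5000] v=[4.0000 -5.0000]
Step 4: x=[4.7500 4.0000] v=[2.5000 -3.0000]
Step 5: x=[3.2500 6.2500] v=[-3.0000 4.5000]
Step 6: x=[1.6250 8.5000] v=[-3.2500 4.5000]
Max displacement = 2.5000

Answer: 2.5000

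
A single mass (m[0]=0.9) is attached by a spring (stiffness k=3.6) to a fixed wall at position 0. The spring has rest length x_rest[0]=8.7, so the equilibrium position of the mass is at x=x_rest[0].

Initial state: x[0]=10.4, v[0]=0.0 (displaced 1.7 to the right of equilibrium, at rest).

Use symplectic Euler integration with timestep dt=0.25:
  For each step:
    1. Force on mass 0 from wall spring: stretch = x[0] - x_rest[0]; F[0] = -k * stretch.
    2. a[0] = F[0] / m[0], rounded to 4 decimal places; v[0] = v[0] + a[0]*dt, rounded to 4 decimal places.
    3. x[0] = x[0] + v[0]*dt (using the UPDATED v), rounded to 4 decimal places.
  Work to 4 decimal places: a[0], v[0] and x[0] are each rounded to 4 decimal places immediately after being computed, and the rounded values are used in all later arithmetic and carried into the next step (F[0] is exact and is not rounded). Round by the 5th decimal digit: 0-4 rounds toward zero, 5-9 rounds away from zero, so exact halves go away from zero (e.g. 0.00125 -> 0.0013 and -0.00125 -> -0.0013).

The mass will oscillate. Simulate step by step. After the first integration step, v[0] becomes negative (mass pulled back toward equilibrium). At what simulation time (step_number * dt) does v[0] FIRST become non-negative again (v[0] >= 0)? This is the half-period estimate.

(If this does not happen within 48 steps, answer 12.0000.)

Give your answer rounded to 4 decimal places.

Step 0: x=[10.4000] v=[0.0000]
Step 1: x=[9.9750] v=[-1.7000]
Step 2: x=[9.2313] v=[-2.9750]
Step 3: x=[8.3547] v=[-3.5063]
Step 4: x=[7.5645] v=[-3.1610]
Step 5: x=[7.0581] v=[-2.0255]
Step 6: x=[6.9622] v=[-0.3836]
Step 7: x=[7.3008] v=[1.3542]
First v>=0 after going negative at step 7, time=1.7500

Answer: 1.7500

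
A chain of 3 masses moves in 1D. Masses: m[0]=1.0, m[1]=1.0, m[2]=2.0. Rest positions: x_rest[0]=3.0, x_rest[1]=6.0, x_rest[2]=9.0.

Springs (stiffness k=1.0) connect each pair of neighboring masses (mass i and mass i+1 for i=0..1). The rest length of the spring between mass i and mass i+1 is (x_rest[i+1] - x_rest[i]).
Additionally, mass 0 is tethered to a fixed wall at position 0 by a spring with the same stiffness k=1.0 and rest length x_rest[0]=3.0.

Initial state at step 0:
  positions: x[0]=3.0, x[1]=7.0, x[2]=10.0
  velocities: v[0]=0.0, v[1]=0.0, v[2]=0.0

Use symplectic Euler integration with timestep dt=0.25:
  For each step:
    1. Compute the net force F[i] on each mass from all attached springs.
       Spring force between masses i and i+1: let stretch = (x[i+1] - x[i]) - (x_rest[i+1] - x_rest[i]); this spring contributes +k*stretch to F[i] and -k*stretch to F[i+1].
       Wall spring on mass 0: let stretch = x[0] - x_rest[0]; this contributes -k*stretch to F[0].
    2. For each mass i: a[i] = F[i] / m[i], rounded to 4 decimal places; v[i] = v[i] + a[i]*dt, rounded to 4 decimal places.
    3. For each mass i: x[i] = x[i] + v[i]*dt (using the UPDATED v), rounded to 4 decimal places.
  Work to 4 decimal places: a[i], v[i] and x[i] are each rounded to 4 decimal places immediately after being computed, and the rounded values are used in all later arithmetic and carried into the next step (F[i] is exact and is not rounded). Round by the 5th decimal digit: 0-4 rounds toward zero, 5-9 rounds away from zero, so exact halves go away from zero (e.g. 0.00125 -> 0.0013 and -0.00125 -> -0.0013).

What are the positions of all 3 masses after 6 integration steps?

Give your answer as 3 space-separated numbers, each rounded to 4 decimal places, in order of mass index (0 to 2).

Answer: 3.6588 6.3326 9.8954

Derivation:
Step 0: x=[3.0000 7.0000 10.0000] v=[0.0000 0.0000 0.0000]
Step 1: x=[3.0625 6.9375 10.0000] v=[0.2500 -0.2500 0.0000]
Step 2: x=[3.1758 6.8242 9.9981] v=[0.4531 -0.4531 -0.0078]
Step 3: x=[3.3186 6.6813 9.9907] v=[0.5713 -0.5717 -0.0296]
Step 4: x=[3.4642 6.5351 9.9736] v=[0.5823 -0.5850 -0.0683]
Step 5: x=[3.5852 6.4118 9.9428] v=[0.4840 -0.4931 -0.1231]
Step 6: x=[3.6588 6.3326 9.8954] v=[0.2944 -0.3170 -0.1895]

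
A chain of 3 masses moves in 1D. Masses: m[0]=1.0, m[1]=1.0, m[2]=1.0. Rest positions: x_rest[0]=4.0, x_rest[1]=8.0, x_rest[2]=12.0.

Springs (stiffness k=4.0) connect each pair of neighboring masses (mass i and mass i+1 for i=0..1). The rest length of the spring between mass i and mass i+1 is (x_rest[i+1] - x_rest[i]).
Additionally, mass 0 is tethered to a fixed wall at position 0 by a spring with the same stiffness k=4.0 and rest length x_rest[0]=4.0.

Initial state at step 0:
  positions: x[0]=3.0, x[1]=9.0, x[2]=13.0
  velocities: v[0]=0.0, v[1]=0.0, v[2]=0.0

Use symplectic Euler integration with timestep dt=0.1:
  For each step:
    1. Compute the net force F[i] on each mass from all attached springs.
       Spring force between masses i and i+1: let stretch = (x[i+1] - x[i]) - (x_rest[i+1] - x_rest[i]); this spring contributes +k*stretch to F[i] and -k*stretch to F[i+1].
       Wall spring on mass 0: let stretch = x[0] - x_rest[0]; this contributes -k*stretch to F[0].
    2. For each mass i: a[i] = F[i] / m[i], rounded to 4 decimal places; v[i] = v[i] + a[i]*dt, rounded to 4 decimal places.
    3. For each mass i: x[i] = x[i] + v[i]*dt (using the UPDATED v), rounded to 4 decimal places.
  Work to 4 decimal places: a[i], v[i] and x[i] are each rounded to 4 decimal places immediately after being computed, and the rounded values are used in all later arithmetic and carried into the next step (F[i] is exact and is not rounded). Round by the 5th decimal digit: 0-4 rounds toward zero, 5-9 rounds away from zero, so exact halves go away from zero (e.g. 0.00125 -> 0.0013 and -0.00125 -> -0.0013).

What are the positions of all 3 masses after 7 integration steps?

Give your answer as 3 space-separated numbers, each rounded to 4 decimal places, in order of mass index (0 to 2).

Answer: 5.0283 7.8808 12.7046

Derivation:
Step 0: x=[3.0000 9.0000 13.0000] v=[0.0000 0.0000 0.0000]
Step 1: x=[3.1200 8.9200 13.0000] v=[1.2000 -0.8000 0.0000]
Step 2: x=[3.3472 8.7712 12.9968] v=[2.2720 -1.4880 -0.0320]
Step 3: x=[3.6575 8.5745 12.9846] v=[3.1027 -1.9674 -0.1222]
Step 4: x=[4.0182 8.3575 12.9560] v=[3.6065 -2.1702 -0.2862]
Step 5: x=[4.3917 8.1509 12.9034] v=[3.7349 -2.0665 -0.5256]
Step 6: x=[4.7399 7.9840 12.8207] v=[3.4819 -1.6692 -0.8266]
Step 7: x=[5.0283 7.8808 12.7046] v=[2.8836 -1.0322 -1.1613]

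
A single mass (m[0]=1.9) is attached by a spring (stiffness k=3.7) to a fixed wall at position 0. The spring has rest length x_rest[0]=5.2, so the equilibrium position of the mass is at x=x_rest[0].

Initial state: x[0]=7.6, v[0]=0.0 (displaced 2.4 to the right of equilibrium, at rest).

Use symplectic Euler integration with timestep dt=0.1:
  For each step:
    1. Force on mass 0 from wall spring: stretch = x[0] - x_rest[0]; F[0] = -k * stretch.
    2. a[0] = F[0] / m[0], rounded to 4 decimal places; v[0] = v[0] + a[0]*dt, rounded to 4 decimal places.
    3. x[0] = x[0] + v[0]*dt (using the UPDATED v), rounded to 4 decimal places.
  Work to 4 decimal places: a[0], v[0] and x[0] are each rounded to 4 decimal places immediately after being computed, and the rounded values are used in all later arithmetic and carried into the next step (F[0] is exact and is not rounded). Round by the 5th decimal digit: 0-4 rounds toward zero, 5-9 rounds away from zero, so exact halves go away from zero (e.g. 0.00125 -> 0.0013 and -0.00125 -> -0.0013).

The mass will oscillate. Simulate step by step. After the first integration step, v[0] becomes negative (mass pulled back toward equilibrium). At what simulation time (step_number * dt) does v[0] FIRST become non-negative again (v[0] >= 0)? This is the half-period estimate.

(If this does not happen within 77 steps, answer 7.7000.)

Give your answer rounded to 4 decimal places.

Answer: 2.3000

Derivation:
Step 0: x=[7.6000] v=[0.0000]
Step 1: x=[7.5533] v=[-0.4674]
Step 2: x=[7.4607] v=[-0.9257]
Step 3: x=[7.3241] v=[-1.3659]
Step 4: x=[7.1462] v=[-1.7795]
Step 5: x=[6.9304] v=[-2.1585]
Step 6: x=[6.6809] v=[-2.4955]
Step 7: x=[6.4025] v=[-2.7839]
Step 8: x=[6.1007] v=[-3.0181]
Step 9: x=[5.7814] v=[-3.1935]
Step 10: x=[5.4507] v=[-3.3067]
Step 11: x=[5.1152] v=[-3.3555]
Step 12: x=[4.7813] v=[-3.3390]
Step 13: x=[4.4556] v=[-3.2575]
Step 14: x=[4.1444] v=[-3.1125]
Step 15: x=[3.8537] v=[-2.9069]
Step 16: x=[3.5892] v=[-2.6447]
Step 17: x=[3.3561] v=[-2.3310]
Step 18: x=[3.1589] v=[-1.9719]
Step 19: x=[3.0015] v=[-1.5744]
Step 20: x=[2.8869] v=[-1.1463]
Step 21: x=[2.8173] v=[-0.6959]
Step 22: x=[2.7941] v=[-0.2319]
Step 23: x=[2.8178] v=[0.2366]
First v>=0 after going negative at step 23, time=2.3000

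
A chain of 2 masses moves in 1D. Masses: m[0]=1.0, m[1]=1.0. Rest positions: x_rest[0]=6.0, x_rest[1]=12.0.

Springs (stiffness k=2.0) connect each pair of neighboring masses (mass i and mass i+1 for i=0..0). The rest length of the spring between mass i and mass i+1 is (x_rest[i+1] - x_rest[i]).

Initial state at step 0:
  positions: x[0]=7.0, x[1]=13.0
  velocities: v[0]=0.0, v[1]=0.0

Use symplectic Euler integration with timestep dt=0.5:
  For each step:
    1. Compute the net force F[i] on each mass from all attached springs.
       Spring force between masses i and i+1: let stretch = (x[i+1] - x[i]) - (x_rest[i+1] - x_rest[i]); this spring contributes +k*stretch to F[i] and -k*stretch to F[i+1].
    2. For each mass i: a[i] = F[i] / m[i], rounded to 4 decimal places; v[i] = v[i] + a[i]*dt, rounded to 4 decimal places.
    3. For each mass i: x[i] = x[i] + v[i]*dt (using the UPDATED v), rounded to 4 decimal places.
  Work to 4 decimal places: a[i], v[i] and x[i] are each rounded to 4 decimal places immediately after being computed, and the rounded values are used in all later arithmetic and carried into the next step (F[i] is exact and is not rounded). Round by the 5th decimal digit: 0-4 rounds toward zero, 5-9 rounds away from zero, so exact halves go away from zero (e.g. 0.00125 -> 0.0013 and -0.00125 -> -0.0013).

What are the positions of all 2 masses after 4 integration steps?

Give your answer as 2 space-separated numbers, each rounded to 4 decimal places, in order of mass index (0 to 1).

Step 0: x=[7.0000 13.0000] v=[0.0000 0.0000]
Step 1: x=[7.0000 13.0000] v=[0.0000 0.0000]
Step 2: x=[7.0000 13.0000] v=[0.0000 0.0000]
Step 3: x=[7.0000 13.0000] v=[0.0000 0.0000]
Step 4: x=[7.0000 13.0000] v=[0.0000 0.0000]

Answer: 7.0000 13.0000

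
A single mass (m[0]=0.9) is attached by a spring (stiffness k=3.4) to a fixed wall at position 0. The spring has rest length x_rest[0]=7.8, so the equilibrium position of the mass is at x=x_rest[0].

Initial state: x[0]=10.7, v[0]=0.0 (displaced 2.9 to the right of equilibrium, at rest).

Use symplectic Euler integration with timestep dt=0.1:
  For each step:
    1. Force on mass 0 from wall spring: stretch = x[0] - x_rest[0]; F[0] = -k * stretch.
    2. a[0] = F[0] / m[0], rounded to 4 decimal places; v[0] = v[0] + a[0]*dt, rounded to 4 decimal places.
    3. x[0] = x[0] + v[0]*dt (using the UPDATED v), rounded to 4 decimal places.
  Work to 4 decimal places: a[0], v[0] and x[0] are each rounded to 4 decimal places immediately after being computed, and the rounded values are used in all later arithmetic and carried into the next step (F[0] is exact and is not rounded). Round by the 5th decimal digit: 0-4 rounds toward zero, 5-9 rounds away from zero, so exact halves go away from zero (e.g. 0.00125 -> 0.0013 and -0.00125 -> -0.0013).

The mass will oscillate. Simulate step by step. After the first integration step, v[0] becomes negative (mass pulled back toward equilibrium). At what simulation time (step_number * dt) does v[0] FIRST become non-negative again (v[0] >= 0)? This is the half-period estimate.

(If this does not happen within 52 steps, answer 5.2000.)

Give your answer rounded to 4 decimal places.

Step 0: x=[10.7000] v=[0.0000]
Step 1: x=[10.5904] v=[-1.0956]
Step 2: x=[10.3754] v=[-2.1498]
Step 3: x=[10.0631] v=[-3.1227]
Step 4: x=[9.6653] v=[-3.9777]
Step 5: x=[9.1971] v=[-4.6824]
Step 6: x=[8.6761] v=[-5.2102]
Step 7: x=[8.1220] v=[-5.5412]
Step 8: x=[7.5557] v=[-5.6628]
Step 9: x=[6.9987] v=[-5.5705]
Step 10: x=[6.4719] v=[-5.2678]
Step 11: x=[5.9953] v=[-4.7661]
Step 12: x=[5.5869] v=[-4.0843]
Step 13: x=[5.2621] v=[-3.2482]
Step 14: x=[5.0332] v=[-2.2894]
Step 15: x=[4.9088] v=[-1.2442]
Step 16: x=[4.8936] v=[-0.1520]
Step 17: x=[4.9882] v=[0.9460]
First v>=0 after going negative at step 17, time=1.7000

Answer: 1.7000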